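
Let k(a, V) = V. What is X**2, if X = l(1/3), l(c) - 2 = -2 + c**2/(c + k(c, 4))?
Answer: 1/1521 ≈ 0.00065746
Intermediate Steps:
l(c) = c**2/(4 + c) (l(c) = 2 + (-2 + c**2/(c + 4)) = 2 + (-2 + c**2/(4 + c)) = c**2/(4 + c))
X = 1/39 (X = (1/3)**2/(4 + 1/3) = 1/(9*(13/3)) = (1/9)*(3/13) = 1/39 ≈ 0.025641)
X**2 = (1/39)**2 = 1/1521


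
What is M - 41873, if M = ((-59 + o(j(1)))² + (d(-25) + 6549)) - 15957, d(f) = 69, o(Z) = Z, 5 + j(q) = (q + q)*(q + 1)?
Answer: -47612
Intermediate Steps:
j(q) = -5 + 2*q*(1 + q) (j(q) = -5 + (q + q)*(q + 1) = -5 + (2*q)*(1 + q) = -5 + 2*q*(1 + q))
M = -5739 (M = ((-59 + (-5 + 2*1 + 2*1²))² + (69 + 6549)) - 15957 = ((-59 + (-5 + 2 + 2*1))² + 6618) - 15957 = ((-59 + (-5 + 2 + 2))² + 6618) - 15957 = ((-59 - 1)² + 6618) - 15957 = ((-60)² + 6618) - 15957 = (3600 + 6618) - 15957 = 10218 - 15957 = -5739)
M - 41873 = -5739 - 41873 = -47612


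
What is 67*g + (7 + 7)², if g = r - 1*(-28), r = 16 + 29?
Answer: 5087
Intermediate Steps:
r = 45
g = 73 (g = 45 - 1*(-28) = 45 + 28 = 73)
67*g + (7 + 7)² = 67*73 + (7 + 7)² = 4891 + 14² = 4891 + 196 = 5087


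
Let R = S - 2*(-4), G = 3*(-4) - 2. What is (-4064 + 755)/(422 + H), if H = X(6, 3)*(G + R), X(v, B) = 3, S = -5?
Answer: -3309/389 ≈ -8.5064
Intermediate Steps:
G = -14 (G = -12 - 2 = -14)
R = 3 (R = -5 - 2*(-4) = -5 + 8 = 3)
H = -33 (H = 3*(-14 + 3) = 3*(-11) = -33)
(-4064 + 755)/(422 + H) = (-4064 + 755)/(422 - 33) = -3309/389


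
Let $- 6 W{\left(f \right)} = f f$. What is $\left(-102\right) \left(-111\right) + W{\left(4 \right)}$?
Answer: $\frac{33958}{3} \approx 11319.0$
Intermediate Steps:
$W{\left(f \right)} = - \frac{f^{2}}{6}$ ($W{\left(f \right)} = - \frac{f f}{6} = - \frac{f^{2}}{6}$)
$\left(-102\right) \left(-111\right) + W{\left(4 \right)} = \left(-102\right) \left(-111\right) - \frac{4^{2}}{6} = 11322 - \frac{8}{3} = \frac{33958}{3}$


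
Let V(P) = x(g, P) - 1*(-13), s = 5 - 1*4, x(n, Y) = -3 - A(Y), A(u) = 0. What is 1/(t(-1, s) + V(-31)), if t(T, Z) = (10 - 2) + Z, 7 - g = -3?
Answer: 1/19 ≈ 0.052632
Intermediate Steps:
g = 10 (g = 7 - 1*(-3) = 7 + 3 = 10)
x(n, Y) = -3 (x(n, Y) = -3 - 1*0 = -3 + 0 = -3)
s = 1 (s = 5 - 4 = 1)
t(T, Z) = 8 + Z
V(P) = 10 (V(P) = -3 - 1*(-13) = -3 + 13 = 10)
1/(t(-1, s) + V(-31)) = 1/((8 + 1) + 10) = 1/(9 + 10) = 1/19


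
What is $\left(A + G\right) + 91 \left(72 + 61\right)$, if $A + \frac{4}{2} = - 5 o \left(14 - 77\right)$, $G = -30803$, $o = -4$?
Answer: $-19962$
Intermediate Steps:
$A = -1262$ ($A = -2 + \left(-5\right) \left(-4\right) \left(14 - 77\right) = -2 + 20 \left(-63\right) = -2 - 1260 = -1262$)
$\left(A + G\right) + 91 \left(72 + 61\right) = \left(-1262 - 30803\right) + 91 \left(72 + 61\right) = -32065 + 91 \cdot 133 = -32065 + 12103 = -19962$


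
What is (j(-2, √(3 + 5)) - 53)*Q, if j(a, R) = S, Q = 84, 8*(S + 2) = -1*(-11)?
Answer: -9009/2 ≈ -4504.5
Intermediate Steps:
S = -5/8 (S = -2 + (-1*(-11))/8 = -2 + (⅛)*11 = -2 + 11/8 = -5/8 ≈ -0.62500)
j(a, R) = -5/8
(j(-2, √(3 + 5)) - 53)*Q = (-5/8 - 53)*84 = -429/8*84 = -9009/2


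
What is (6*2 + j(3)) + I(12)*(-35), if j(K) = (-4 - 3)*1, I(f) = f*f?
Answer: -5035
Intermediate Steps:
I(f) = f**2
j(K) = -7 (j(K) = -7*1 = -7)
(6*2 + j(3)) + I(12)*(-35) = (6*2 - 7) + 12**2*(-35) = (12 - 7) + 144*(-35) = 5 - 5040 = -5035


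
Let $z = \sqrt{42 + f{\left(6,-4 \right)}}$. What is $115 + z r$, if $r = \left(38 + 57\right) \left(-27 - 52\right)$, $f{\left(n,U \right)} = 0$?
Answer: $115 - 7505 \sqrt{42} \approx -48523.0$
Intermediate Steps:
$r = -7505$ ($r = 95 \left(-79\right) = -7505$)
$z = \sqrt{42}$ ($z = \sqrt{42 + 0} = \sqrt{42} \approx 6.4807$)
$115 + z r = 115 + \sqrt{42} \left(-7505\right) = 115 - 7505 \sqrt{42}$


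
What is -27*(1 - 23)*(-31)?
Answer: -18414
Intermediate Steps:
-27*(1 - 23)*(-31) = -27*(-22)*(-31) = 594*(-31) = -18414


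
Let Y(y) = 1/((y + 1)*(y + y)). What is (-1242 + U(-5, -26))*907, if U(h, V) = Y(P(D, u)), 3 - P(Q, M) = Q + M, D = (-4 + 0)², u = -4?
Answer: -162214229/144 ≈ -1.1265e+6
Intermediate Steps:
D = 16 (D = (-4)² = 16)
P(Q, M) = 3 - M - Q (P(Q, M) = 3 - (Q + M) = 3 - (M + Q) = 3 + (-M - Q) = 3 - M - Q)
Y(y) = 1/(2*y*(1 + y)) (Y(y) = 1/((1 + y)*(2*y)) = 1/(2*y*(1 + y)))
U(h, V) = 1/144 (U(h, V) = 1/(2*(3 - 1*(-4) - 1*16)*(1 + (3 - 1*(-4) - 1*16))) = 1/(2*(3 + 4 - 16)*(1 + (3 + 4 - 16))) = (½)/(-9*(1 - 9)) = (½)*(-⅑)/(-8) = (½)*(-⅑)*(-⅛) = 1/144)
(-1242 + U(-5, -26))*907 = (-1242 + 1/144)*907 = -178847/144*907 = -162214229/144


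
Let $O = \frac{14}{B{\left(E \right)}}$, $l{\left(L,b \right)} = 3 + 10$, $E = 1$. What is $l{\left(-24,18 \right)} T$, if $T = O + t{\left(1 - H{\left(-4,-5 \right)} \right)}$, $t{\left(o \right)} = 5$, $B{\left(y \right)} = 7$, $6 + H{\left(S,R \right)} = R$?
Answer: $91$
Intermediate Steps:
$H{\left(S,R \right)} = -6 + R$
$l{\left(L,b \right)} = 13$
$O = 2$ ($O = \frac{14}{7} = 14 \cdot \frac{1}{7} = 2$)
$T = 7$ ($T = 2 + 5 = 7$)
$l{\left(-24,18 \right)} T = 13 \cdot 7 = 91$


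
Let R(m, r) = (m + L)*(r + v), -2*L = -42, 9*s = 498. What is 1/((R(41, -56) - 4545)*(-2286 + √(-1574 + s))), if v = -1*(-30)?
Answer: 3429/48276864604 + I*√3417/48276864604 ≈ 7.1028e-8 + 1.2108e-9*I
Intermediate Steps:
s = 166/3 (s = (⅑)*498 = 166/3 ≈ 55.333)
v = 30
L = 21 (L = -½*(-42) = 21)
R(m, r) = (21 + m)*(30 + r) (R(m, r) = (m + 21)*(r + 30) = (21 + m)*(30 + r))
1/((R(41, -56) - 4545)*(-2286 + √(-1574 + s))) = 1/(((630 + 21*(-56) + 30*41 + 41*(-56)) - 4545)*(-2286 + √(-1574 + 166/3))) = 1/(((630 - 1176 + 1230 - 2296) - 4545)*(-2286 + √(-4556/3))) = 1/((-1612 - 4545)*(-2286 + 2*I*√3417/3)) = 1/(-6157*(-2286 + 2*I*√3417/3)) = 1/(14074902 - 12314*I*√3417/3)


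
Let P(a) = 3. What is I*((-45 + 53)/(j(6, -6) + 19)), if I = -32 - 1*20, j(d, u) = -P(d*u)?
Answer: -26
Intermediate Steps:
j(d, u) = -3 (j(d, u) = -1*3 = -3)
I = -52 (I = -32 - 20 = -52)
I*((-45 + 53)/(j(6, -6) + 19)) = -52*(-45 + 53)/(-3 + 19) = -416/16 = -52*1/2 = -26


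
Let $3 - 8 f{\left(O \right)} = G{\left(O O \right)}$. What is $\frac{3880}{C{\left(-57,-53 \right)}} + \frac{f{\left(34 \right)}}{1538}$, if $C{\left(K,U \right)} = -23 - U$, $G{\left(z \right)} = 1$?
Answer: $\frac{2386979}{18456} \approx 129.33$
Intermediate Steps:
$f{\left(O \right)} = \frac{1}{4}$ ($f{\left(O \right)} = \frac{3}{8} - \frac{1}{8} = \frac{1}{4}$)
$\frac{3880}{C{\left(-57,-53 \right)}} + \frac{f{\left(34 \right)}}{1538} = \frac{3880}{-23 - -53} + \frac{1}{4 \cdot 1538} = \frac{3880}{-23 + 53} + \frac{1}{4} \cdot \frac{1}{1538} = \frac{3880}{30} + \frac{1}{6152} = 3880 \cdot \frac{1}{30} + \frac{1}{6152} = \frac{388}{3} + \frac{1}{6152} = \frac{2386979}{18456}$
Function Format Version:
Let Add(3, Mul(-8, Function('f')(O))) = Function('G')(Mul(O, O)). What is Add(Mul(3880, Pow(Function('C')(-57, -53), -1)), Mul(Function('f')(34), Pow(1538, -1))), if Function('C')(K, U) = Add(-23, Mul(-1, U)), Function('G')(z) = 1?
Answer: Rational(2386979, 18456) ≈ 129.33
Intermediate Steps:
Function('f')(O) = Rational(1, 4) (Function('f')(O) = Add(Rational(3, 8), Mul(Rational(-1, 8), 1)) = Add(Rational(3, 8), Rational(-1, 8)) = Rational(1, 4))
Add(Mul(3880, Pow(Function('C')(-57, -53), -1)), Mul(Function('f')(34), Pow(1538, -1))) = Add(Mul(3880, Pow(Add(-23, Mul(-1, -53)), -1)), Mul(Rational(1, 4), Pow(1538, -1))) = Add(Mul(3880, Pow(Add(-23, 53), -1)), Mul(Rational(1, 4), Rational(1, 1538))) = Add(Mul(3880, Pow(30, -1)), Rational(1, 6152)) = Add(Mul(3880, Rational(1, 30)), Rational(1, 6152)) = Add(Rational(388, 3), Rational(1, 6152)) = Rational(2386979, 18456)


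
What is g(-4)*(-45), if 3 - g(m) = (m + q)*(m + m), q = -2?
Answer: 2025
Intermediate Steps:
g(m) = 3 - 2*m*(-2 + m) (g(m) = 3 - (m - 2)*(m + m) = 3 - (-2 + m)*2*m = 3 - 2*m*(-2 + m))
g(-4)*(-45) = (3 - 2*(-4)² + 4*(-4))*(-45) = (3 - 2*16 - 16)*(-45) = (3 - 32 - 16)*(-45) = -45*(-45) = 2025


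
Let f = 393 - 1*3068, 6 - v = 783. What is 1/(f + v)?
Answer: -1/3452 ≈ -0.00028969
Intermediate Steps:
v = -777 (v = 6 - 1*783 = 6 - 783 = -777)
f = -2675 (f = 393 - 3068 = -2675)
1/(f + v) = 1/(-2675 - 777) = 1/(-3452) = -1/3452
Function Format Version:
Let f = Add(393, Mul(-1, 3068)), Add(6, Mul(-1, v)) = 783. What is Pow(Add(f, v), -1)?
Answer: Rational(-1, 3452) ≈ -0.00028969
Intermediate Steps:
v = -777 (v = Add(6, Mul(-1, 783)) = Add(6, -783) = -777)
f = -2675 (f = Add(393, -3068) = -2675)
Pow(Add(f, v), -1) = Pow(Add(-2675, -777), -1) = Pow(-3452, -1) = Rational(-1, 3452)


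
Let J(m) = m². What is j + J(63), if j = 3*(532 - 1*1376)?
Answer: 1437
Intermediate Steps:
j = -2532 (j = 3*(532 - 1376) = 3*(-844) = -2532)
j + J(63) = -2532 + 63² = -2532 + 3969 = 1437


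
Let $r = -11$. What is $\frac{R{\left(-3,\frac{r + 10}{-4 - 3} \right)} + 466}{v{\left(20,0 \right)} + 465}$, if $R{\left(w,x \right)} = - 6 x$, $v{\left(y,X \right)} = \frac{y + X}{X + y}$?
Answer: $\frac{1628}{1631} \approx 0.99816$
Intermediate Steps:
$v{\left(y,X \right)} = 1$ ($v{\left(y,X \right)} = \frac{X + y}{X + y} = 1$)
$\frac{R{\left(-3,\frac{r + 10}{-4 - 3} \right)} + 466}{v{\left(20,0 \right)} + 465} = \frac{- 6 \frac{-11 + 10}{-4 - 3} + 466}{1 + 465} = \frac{- 6 \left(- \frac{1}{-7}\right) + 466}{466} = \left(- 6 \left(\left(-1\right) \left(- \frac{1}{7}\right)\right) + 466\right) \frac{1}{466} = \left(\left(-6\right) \frac{1}{7} + 466\right) \frac{1}{466} = \left(- \frac{6}{7} + 466\right) \frac{1}{466} = \frac{3256}{7} \cdot \frac{1}{466} = \frac{1628}{1631}$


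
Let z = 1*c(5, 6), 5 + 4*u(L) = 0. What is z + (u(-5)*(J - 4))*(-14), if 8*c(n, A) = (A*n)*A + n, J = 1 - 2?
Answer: -515/8 ≈ -64.375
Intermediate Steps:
J = -1
u(L) = -5/4 (u(L) = -5/4 + (¼)*0 = -5/4 + 0 = -5/4)
c(n, A) = n/8 + n*A²/8 (c(n, A) = ((A*n)*A + n)/8 = (n*A² + n)/8 = (n + n*A²)/8 = n/8 + n*A²/8)
z = 185/8 (z = 1*((⅛)*5*(1 + 6²)) = 1*((⅛)*5*(1 + 36)) = 1*((⅛)*5*37) = 1*(185/8) = 185/8 ≈ 23.125)
z + (u(-5)*(J - 4))*(-14) = 185/8 - 5*(-1 - 4)/4*(-14) = 185/8 - 5/4*(-5)*(-14) = 185/8 + (25/4)*(-14) = 185/8 - 175/2 = -515/8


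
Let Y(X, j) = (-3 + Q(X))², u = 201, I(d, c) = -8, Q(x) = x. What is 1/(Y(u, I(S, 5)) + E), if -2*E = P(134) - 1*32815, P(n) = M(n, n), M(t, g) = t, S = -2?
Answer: 2/111089 ≈ 1.8004e-5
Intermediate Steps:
P(n) = n
Y(X, j) = (-3 + X)²
E = 32681/2 (E = -(134 - 1*32815)/2 = -(134 - 32815)/2 = -½*(-32681) = 32681/2 ≈ 16341.)
1/(Y(u, I(S, 5)) + E) = 1/((-3 + 201)² + 32681/2) = 1/(198² + 32681/2) = 1/(39204 + 32681/2) = 1/(111089/2) = 2/111089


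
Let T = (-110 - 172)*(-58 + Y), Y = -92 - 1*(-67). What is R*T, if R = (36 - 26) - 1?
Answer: 210654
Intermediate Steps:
Y = -25 (Y = -92 + 67 = -25)
R = 9 (R = 10 - 1 = 9)
T = 23406 (T = (-110 - 172)*(-58 - 25) = -282*(-83) = 23406)
R*T = 9*23406 = 210654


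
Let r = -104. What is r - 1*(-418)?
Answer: 314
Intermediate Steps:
r - 1*(-418) = -104 - 1*(-418) = -104 + 418 = 314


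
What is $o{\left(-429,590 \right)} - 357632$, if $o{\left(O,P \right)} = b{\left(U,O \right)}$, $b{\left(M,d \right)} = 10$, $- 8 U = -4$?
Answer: $-357622$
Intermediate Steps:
$U = \frac{1}{2}$ ($U = \left(- \frac{1}{8}\right) \left(-4\right) = \frac{1}{2} \approx 0.5$)
$o{\left(O,P \right)} = 10$
$o{\left(-429,590 \right)} - 357632 = 10 - 357632 = -357622$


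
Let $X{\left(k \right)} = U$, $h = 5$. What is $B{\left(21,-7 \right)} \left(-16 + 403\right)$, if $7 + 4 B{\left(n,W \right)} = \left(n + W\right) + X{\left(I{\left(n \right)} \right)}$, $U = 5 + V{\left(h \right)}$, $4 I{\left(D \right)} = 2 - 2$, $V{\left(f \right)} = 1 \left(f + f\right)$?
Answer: $\frac{4257}{2} \approx 2128.5$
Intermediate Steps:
$V{\left(f \right)} = 2 f$ ($V{\left(f \right)} = 1 \cdot 2 f = 2 f$)
$I{\left(D \right)} = 0$ ($I{\left(D \right)} = \frac{2 - 2}{4} = \frac{1}{4} \cdot 0 = 0$)
$U = 15$ ($U = 5 + 2 \cdot 5 = 5 + 10 = 15$)
$X{\left(k \right)} = 15$
$B{\left(n,W \right)} = 2 + \frac{W}{4} + \frac{n}{4}$ ($B{\left(n,W \right)} = - \frac{7}{4} + \frac{\left(n + W\right) + 15}{4} = - \frac{7}{4} + \frac{\left(W + n\right) + 15}{4} = - \frac{7}{4} + \frac{15 + W + n}{4} = - \frac{7}{4} + \left(\frac{15}{4} + \frac{W}{4} + \frac{n}{4}\right) = 2 + \frac{W}{4} + \frac{n}{4}$)
$B{\left(21,-7 \right)} \left(-16 + 403\right) = \left(2 + \frac{1}{4} \left(-7\right) + \frac{1}{4} \cdot 21\right) \left(-16 + 403\right) = \left(2 - \frac{7}{4} + \frac{21}{4}\right) 387 = \frac{11}{2} \cdot 387 = \frac{4257}{2}$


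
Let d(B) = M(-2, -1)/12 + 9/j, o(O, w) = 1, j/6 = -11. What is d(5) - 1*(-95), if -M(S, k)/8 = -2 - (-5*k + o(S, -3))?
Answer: 6613/66 ≈ 100.20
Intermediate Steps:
j = -66 (j = 6*(-11) = -66)
M(S, k) = 24 - 40*k (M(S, k) = -8*(-2 - (-5*k + 1)) = -8*(-2 - (1 - 5*k)) = -8*(-2 + (-1 + 5*k)) = -8*(-3 + 5*k) = 24 - 40*k)
d(B) = 343/66 (d(B) = (24 - 40*(-1))/12 + 9/(-66) = (24 + 40)*(1/12) + 9*(-1/66) = 64*(1/12) - 3/22 = 16/3 - 3/22 = 343/66)
d(5) - 1*(-95) = 343/66 - 1*(-95) = 343/66 + 95 = 6613/66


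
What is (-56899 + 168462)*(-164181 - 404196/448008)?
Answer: -683832898505131/37334 ≈ -1.8317e+10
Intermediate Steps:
(-56899 + 168462)*(-164181 - 404196/448008) = 111563*(-164181 - 404196*1/448008) = 111563*(-164181 - 33683/37334) = 111563*(-6129567137/37334) = -683832898505131/37334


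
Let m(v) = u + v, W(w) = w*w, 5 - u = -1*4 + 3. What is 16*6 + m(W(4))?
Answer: 118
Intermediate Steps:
u = 6 (u = 5 - (-1*4 + 3) = 5 - (-4 + 3) = 5 - 1*(-1) = 5 + 1 = 6)
W(w) = w**2
m(v) = 6 + v
16*6 + m(W(4)) = 16*6 + (6 + 4**2) = 96 + (6 + 16) = 96 + 22 = 118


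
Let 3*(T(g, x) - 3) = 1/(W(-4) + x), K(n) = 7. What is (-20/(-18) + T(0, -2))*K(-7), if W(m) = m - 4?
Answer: 2569/90 ≈ 28.544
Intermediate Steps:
W(m) = -4 + m
T(g, x) = 3 + 1/(3*(-8 + x)) (T(g, x) = 3 + 1/(3*((-4 - 4) + x)) = 3 + 1/(3*(-8 + x)))
(-20/(-18) + T(0, -2))*K(-7) = (-20/(-18) + (-71 + 9*(-2))/(3*(-8 - 2)))*7 = (-20*(-1/18) + (1/3)*(-71 - 18)/(-10))*7 = (10/9 + (1/3)*(-1/10)*(-89))*7 = (10/9 + 89/30)*7 = (367/90)*7 = 2569/90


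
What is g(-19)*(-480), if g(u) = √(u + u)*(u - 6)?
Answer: 12000*I*√38 ≈ 73973.0*I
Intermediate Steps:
g(u) = √2*√u*(-6 + u) (g(u) = √(2*u)*(-6 + u) = (√2*√u)*(-6 + u) = √2*√u*(-6 + u))
g(-19)*(-480) = (√2*√(-19)*(-6 - 19))*(-480) = (√2*(I*√19)*(-25))*(-480) = -25*I*√38*(-480) = 12000*I*√38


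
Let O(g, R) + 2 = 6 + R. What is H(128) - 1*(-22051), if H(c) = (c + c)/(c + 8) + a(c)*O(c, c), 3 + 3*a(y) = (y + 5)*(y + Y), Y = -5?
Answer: 12609187/17 ≈ 7.4172e+5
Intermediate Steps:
O(g, R) = 4 + R (O(g, R) = -2 + (6 + R) = 4 + R)
a(y) = -1 + (-5 + y)*(5 + y)/3 (a(y) = -1 + ((y + 5)*(y - 5))/3 = -1 + ((5 + y)*(-5 + y))/3 = -1 + ((-5 + y)*(5 + y))/3 = -1 + (-5 + y)*(5 + y)/3)
H(c) = (4 + c)*(-28/3 + c²/3) + 2*c/(8 + c) (H(c) = (c + c)/(c + 8) + (-28/3 + c²/3)*(4 + c) = (2*c)/(8 + c) + (4 + c)*(-28/3 + c²/3) = 2*c/(8 + c) + (4 + c)*(-28/3 + c²/3) = (4 + c)*(-28/3 + c²/3) + 2*c/(8 + c))
H(128) - 1*(-22051) = (-896 + 128⁴ - 330*128 + 4*128² + 12*128³)/(3*(8 + 128)) - 1*(-22051) = (⅓)*(-896 + 268435456 - 42240 + 4*16384 + 12*2097152)/136 + 22051 = (⅓)*(1/136)*(-896 + 268435456 - 42240 + 65536 + 25165824) + 22051 = (⅓)*(1/136)*293623680 + 22051 = 12234320/17 + 22051 = 12609187/17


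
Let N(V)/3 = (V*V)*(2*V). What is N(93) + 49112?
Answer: 4875254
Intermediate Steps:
N(V) = 6*V**3 (N(V) = 3*((V*V)*(2*V)) = 3*(V**2*(2*V)) = 3*(2*V**3) = 6*V**3)
N(93) + 49112 = 6*93**3 + 49112 = 6*804357 + 49112 = 4826142 + 49112 = 4875254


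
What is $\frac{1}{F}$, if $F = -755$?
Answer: $- \frac{1}{755} \approx -0.0013245$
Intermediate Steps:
$\frac{1}{F} = \frac{1}{-755} = - \frac{1}{755}$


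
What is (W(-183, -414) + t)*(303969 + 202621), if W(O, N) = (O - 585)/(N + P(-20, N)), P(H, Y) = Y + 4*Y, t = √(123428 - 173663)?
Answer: 32421760/207 + 506590*I*√50235 ≈ 1.5663e+5 + 1.1354e+8*I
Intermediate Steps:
t = I*√50235 (t = √(-50235) = I*√50235 ≈ 224.13*I)
P(H, Y) = 5*Y
W(O, N) = (-585 + O)/(6*N) (W(O, N) = (O - 585)/(N + 5*N) = (-585 + O)/((6*N)) = (-585 + O)*(1/(6*N)) = (-585 + O)/(6*N))
(W(-183, -414) + t)*(303969 + 202621) = ((⅙)*(-585 - 183)/(-414) + I*√50235)*(303969 + 202621) = ((⅙)*(-1/414)*(-768) + I*√50235)*506590 = (64/207 + I*√50235)*506590 = 32421760/207 + 506590*I*√50235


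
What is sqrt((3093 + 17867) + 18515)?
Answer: 5*sqrt(1579) ≈ 198.68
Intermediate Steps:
sqrt((3093 + 17867) + 18515) = sqrt(20960 + 18515) = sqrt(39475) = 5*sqrt(1579)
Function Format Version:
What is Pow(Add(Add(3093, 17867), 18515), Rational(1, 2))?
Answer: Mul(5, Pow(1579, Rational(1, 2))) ≈ 198.68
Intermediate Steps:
Pow(Add(Add(3093, 17867), 18515), Rational(1, 2)) = Pow(Add(20960, 18515), Rational(1, 2)) = Pow(39475, Rational(1, 2)) = Mul(5, Pow(1579, Rational(1, 2)))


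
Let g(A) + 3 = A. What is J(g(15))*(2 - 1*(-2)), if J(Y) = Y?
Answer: 48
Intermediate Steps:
g(A) = -3 + A
J(g(15))*(2 - 1*(-2)) = (-3 + 15)*(2 - 1*(-2)) = 12*(2 + 2) = 12*4 = 48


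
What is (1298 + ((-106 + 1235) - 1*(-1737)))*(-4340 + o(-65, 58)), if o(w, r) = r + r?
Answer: -17588736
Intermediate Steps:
o(w, r) = 2*r
(1298 + ((-106 + 1235) - 1*(-1737)))*(-4340 + o(-65, 58)) = (1298 + ((-106 + 1235) - 1*(-1737)))*(-4340 + 2*58) = (1298 + (1129 + 1737))*(-4340 + 116) = (1298 + 2866)*(-4224) = 4164*(-4224) = -17588736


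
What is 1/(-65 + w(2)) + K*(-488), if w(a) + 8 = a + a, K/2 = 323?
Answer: -21752113/69 ≈ -3.1525e+5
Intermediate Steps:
K = 646 (K = 2*323 = 646)
w(a) = -8 + 2*a (w(a) = -8 + (a + a) = -8 + 2*a)
1/(-65 + w(2)) + K*(-488) = 1/(-65 + (-8 + 2*2)) + 646*(-488) = 1/(-65 + (-8 + 4)) - 315248 = 1/(-65 - 4) - 315248 = 1/(-69) - 315248 = -1/69 - 315248 = -21752113/69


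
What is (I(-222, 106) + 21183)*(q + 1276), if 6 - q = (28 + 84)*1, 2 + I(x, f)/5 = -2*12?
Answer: 24632010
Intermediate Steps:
I(x, f) = -130 (I(x, f) = -10 + 5*(-2*12) = -10 + 5*(-24) = -10 - 120 = -130)
q = -106 (q = 6 - (28 + 84) = 6 - 112 = -106)
(I(-222, 106) + 21183)*(q + 1276) = (-130 + 21183)*(-106 + 1276) = 21053*1170 = 24632010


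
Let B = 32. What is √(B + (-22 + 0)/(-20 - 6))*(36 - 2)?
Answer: 34*√5551/13 ≈ 194.86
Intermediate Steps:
√(B + (-22 + 0)/(-20 - 6))*(36 - 2) = √(32 + (-22 + 0)/(-20 - 6))*(36 - 2) = √(32 - 22/(-26))*34 = √(32 - 22*(-1/26))*34 = √(32 + 11/13)*34 = √(427/13)*34 = (√5551/13)*34 = 34*√5551/13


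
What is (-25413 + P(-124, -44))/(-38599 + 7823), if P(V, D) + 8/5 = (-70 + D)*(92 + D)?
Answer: 154433/153880 ≈ 1.0036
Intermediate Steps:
P(V, D) = -8/5 + (-70 + D)*(92 + D)
(-25413 + P(-124, -44))/(-38599 + 7823) = (-25413 + (-32208/5 + (-44)**2 + 22*(-44)))/(-38599 + 7823) = (-25413 + (-32208/5 + 1936 - 968))/(-30776) = (-25413 - 27368/5)*(-1/30776) = -154433/5*(-1/30776) = 154433/153880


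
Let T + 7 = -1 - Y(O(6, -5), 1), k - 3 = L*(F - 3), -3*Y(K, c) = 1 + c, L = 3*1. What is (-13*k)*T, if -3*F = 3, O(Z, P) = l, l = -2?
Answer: -858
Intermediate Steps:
O(Z, P) = -2
F = -1 (F = -⅓*3 = -1)
L = 3
Y(K, c) = -⅓ - c/3 (Y(K, c) = -(1 + c)/3 = -⅓ - c/3)
k = -9 (k = 3 + 3*(-1 - 3) = 3 + 3*(-4) = 3 - 12 = -9)
T = -22/3 (T = -7 + (-1 - (-⅓ - ⅓*1)) = -7 + (-1 - (-⅓ - ⅓)) = -7 + (-1 - 1*(-⅔)) = -7 + (-1 + ⅔) = -7 - ⅓ = -22/3 ≈ -7.3333)
(-13*k)*T = -13*(-9)*(-22/3) = 117*(-22/3) = -858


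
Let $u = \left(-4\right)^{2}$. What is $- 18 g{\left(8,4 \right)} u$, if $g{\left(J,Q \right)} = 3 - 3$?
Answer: $0$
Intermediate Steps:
$g{\left(J,Q \right)} = 0$
$u = 16$
$- 18 g{\left(8,4 \right)} u = \left(-18\right) 0 \cdot 16 = 0 \cdot 16 = 0$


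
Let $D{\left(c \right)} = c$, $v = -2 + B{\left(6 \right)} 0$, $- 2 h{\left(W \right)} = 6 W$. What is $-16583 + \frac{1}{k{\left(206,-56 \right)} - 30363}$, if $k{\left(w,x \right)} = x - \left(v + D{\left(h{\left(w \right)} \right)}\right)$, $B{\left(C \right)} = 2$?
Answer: $- \frac{494156818}{29799} \approx -16583.0$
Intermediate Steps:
$h{\left(W \right)} = - 3 W$ ($h{\left(W \right)} = - \frac{6 W}{2} = - 3 W$)
$v = -2$ ($v = -2 + 2 \cdot 0 = -2 + 0 = -2$)
$k{\left(w,x \right)} = 2 + x + 3 w$ ($k{\left(w,x \right)} = x - \left(-2 - 3 w\right) = x + \left(2 + 3 w\right) = 2 + x + 3 w$)
$-16583 + \frac{1}{k{\left(206,-56 \right)} - 30363} = -16583 + \frac{1}{\left(2 - 56 + 3 \cdot 206\right) - 30363} = -16583 + \frac{1}{\left(2 - 56 + 618\right) - 30363} = -16583 + \frac{1}{564 - 30363} = -16583 + \frac{1}{-29799} = -16583 - \frac{1}{29799} = - \frac{494156818}{29799}$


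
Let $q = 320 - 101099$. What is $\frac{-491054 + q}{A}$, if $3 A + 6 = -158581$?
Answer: $\frac{161409}{14417} \approx 11.196$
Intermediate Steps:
$A = - \frac{158587}{3}$ ($A = -2 + \frac{1}{3} \left(-158581\right) = -2 - \frac{158581}{3} = - \frac{158587}{3} \approx -52862.0$)
$q = -100779$ ($q = 320 - 101099 = -100779$)
$\frac{-491054 + q}{A} = \frac{-491054 - 100779}{- \frac{158587}{3}} = \left(-591833\right) \left(- \frac{3}{158587}\right) = \frac{161409}{14417}$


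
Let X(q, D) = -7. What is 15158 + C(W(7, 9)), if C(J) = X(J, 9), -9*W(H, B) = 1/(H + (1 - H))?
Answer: 15151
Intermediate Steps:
W(H, B) = -⅑ (W(H, B) = -1/(9*(H + (1 - H))) = -⅑/1 = -⅑*1 = -⅑)
C(J) = -7
15158 + C(W(7, 9)) = 15158 - 7 = 15151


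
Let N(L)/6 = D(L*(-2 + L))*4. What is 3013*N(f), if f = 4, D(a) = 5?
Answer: 361560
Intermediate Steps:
N(L) = 120 (N(L) = 6*(5*4) = 6*20 = 120)
3013*N(f) = 3013*120 = 361560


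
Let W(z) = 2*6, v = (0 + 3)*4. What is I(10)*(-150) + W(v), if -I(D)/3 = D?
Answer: 4512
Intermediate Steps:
I(D) = -3*D
v = 12 (v = 3*4 = 12)
W(z) = 12
I(10)*(-150) + W(v) = -3*10*(-150) + 12 = -30*(-150) + 12 = 4500 + 12 = 4512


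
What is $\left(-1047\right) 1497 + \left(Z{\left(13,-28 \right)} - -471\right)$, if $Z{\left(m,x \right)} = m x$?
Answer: $-1567252$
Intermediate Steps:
$\left(-1047\right) 1497 + \left(Z{\left(13,-28 \right)} - -471\right) = \left(-1047\right) 1497 + \left(13 \left(-28\right) - -471\right) = -1567359 + \left(-364 + 471\right) = -1567359 + 107 = -1567252$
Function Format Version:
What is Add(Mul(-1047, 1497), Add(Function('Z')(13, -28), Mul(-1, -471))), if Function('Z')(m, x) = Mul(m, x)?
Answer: -1567252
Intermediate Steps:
Add(Mul(-1047, 1497), Add(Function('Z')(13, -28), Mul(-1, -471))) = Add(Mul(-1047, 1497), Add(Mul(13, -28), Mul(-1, -471))) = Add(-1567359, Add(-364, 471)) = Add(-1567359, 107) = -1567252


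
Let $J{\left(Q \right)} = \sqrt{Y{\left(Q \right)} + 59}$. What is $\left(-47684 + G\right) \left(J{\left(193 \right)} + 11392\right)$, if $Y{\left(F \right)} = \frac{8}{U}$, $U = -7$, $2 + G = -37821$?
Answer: $-974095744 - \frac{769563 \sqrt{35}}{7} \approx -9.7475 \cdot 10^{8}$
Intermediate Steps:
$G = -37823$ ($G = -2 - 37821 = -37823$)
$Y{\left(F \right)} = - \frac{8}{7}$ ($Y{\left(F \right)} = \frac{8}{-7} = 8 \left(- \frac{1}{7}\right) = - \frac{8}{7}$)
$J{\left(Q \right)} = \frac{9 \sqrt{35}}{7}$ ($J{\left(Q \right)} = \sqrt{- \frac{8}{7} + 59} = \sqrt{\frac{405}{7}} = \frac{9 \sqrt{35}}{7}$)
$\left(-47684 + G\right) \left(J{\left(193 \right)} + 11392\right) = \left(-47684 - 37823\right) \left(\frac{9 \sqrt{35}}{7} + 11392\right) = - 85507 \left(11392 + \frac{9 \sqrt{35}}{7}\right) = -974095744 - \frac{769563 \sqrt{35}}{7}$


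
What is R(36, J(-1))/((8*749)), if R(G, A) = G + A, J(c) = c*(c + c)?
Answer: 19/2996 ≈ 0.0063418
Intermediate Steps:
J(c) = 2*c² (J(c) = c*(2*c) = 2*c²)
R(G, A) = A + G
R(36, J(-1))/((8*749)) = (2*(-1)² + 36)/((8*749)) = (2*1 + 36)/5992 = (2 + 36)*(1/5992) = 38*(1/5992) = 19/2996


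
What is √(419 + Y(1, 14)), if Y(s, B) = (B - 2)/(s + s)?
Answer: 5*√17 ≈ 20.616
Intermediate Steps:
Y(s, B) = (-2 + B)/(2*s) (Y(s, B) = (-2 + B)/((2*s)) = (-2 + B)*(1/(2*s)) = (-2 + B)/(2*s))
√(419 + Y(1, 14)) = √(419 + (½)*(-2 + 14)/1) = √(419 + (½)*1*12) = √(419 + 6) = √425 = 5*√17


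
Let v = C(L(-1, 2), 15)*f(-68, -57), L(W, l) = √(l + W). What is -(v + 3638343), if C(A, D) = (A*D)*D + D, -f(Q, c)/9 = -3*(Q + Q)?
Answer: -2757063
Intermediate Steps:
f(Q, c) = 54*Q (f(Q, c) = -(-27)*(Q + Q) = -(-27)*2*Q = -(-54)*Q = 54*Q)
L(W, l) = √(W + l)
C(A, D) = D + A*D² (C(A, D) = A*D² + D = D + A*D²)
v = -881280 (v = (15*(1 + √(-1 + 2)*15))*(54*(-68)) = (15*(1 + √1*15))*(-3672) = (15*(1 + 1*15))*(-3672) = (15*(1 + 15))*(-3672) = (15*16)*(-3672) = 240*(-3672) = -881280)
-(v + 3638343) = -(-881280 + 3638343) = -1*2757063 = -2757063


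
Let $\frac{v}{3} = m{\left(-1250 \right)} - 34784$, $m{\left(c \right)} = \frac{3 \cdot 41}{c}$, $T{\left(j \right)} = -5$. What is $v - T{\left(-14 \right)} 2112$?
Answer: $- \frac{117240369}{1250} \approx -93792.0$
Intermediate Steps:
$m{\left(c \right)} = \frac{123}{c}$
$v = - \frac{130440369}{1250}$ ($v = 3 \left(\frac{123}{-1250} - 34784\right) = 3 \left(123 \left(- \frac{1}{1250}\right) - 34784\right) = 3 \left(- \frac{123}{1250} - 34784\right) = 3 \left(- \frac{43480123}{1250}\right) = - \frac{130440369}{1250} \approx -1.0435 \cdot 10^{5}$)
$v - T{\left(-14 \right)} 2112 = - \frac{130440369}{1250} - \left(-5\right) 2112 = - \frac{130440369}{1250} - -10560 = - \frac{130440369}{1250} + 10560 = - \frac{117240369}{1250}$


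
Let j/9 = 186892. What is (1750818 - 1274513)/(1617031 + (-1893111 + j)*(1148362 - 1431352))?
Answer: 476305/59735995201 ≈ 7.9735e-6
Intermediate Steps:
j = 1682028 (j = 9*186892 = 1682028)
(1750818 - 1274513)/(1617031 + (-1893111 + j)*(1148362 - 1431352)) = (1750818 - 1274513)/(1617031 + (-1893111 + 1682028)*(1148362 - 1431352)) = 476305/(1617031 - 211083*(-282990)) = 476305/(1617031 + 59734378170) = 476305/59735995201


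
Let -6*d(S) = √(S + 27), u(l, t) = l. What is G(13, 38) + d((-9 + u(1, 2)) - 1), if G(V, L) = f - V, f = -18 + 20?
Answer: -11 - √2/2 ≈ -11.707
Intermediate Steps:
f = 2
d(S) = -√(27 + S)/6 (d(S) = -√(S + 27)/6 = -√(27 + S)/6)
G(V, L) = 2 - V
G(13, 38) + d((-9 + u(1, 2)) - 1) = (2 - 1*13) - √(27 + ((-9 + 1) - 1))/6 = (2 - 13) - √(27 + (-8 - 1))/6 = -11 - √(27 - 9)/6 = -11 - √2/2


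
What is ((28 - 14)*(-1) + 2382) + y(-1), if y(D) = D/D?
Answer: 2369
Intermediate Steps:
y(D) = 1
((28 - 14)*(-1) + 2382) + y(-1) = ((28 - 14)*(-1) + 2382) + 1 = (14*(-1) + 2382) + 1 = (-14 + 2382) + 1 = 2368 + 1 = 2369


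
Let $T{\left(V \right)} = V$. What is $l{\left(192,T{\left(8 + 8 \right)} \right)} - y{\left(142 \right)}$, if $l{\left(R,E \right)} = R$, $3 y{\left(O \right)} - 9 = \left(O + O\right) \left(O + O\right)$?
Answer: $- \frac{80089}{3} \approx -26696.0$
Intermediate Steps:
$y{\left(O \right)} = 3 + \frac{4 O^{2}}{3}$ ($y{\left(O \right)} = 3 + \frac{\left(O + O\right) \left(O + O\right)}{3} = 3 + \frac{2 O 2 O}{3} = 3 + \frac{4 O^{2}}{3}$)
$l{\left(192,T{\left(8 + 8 \right)} \right)} - y{\left(142 \right)} = 192 - \left(3 + \frac{4 \cdot 142^{2}}{3}\right) = 192 - \left(3 + \frac{4}{3} \cdot 20164\right) = 192 - \left(3 + \frac{80656}{3}\right) = 192 - \frac{80665}{3} = - \frac{80089}{3}$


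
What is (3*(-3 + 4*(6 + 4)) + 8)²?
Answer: 14161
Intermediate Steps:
(3*(-3 + 4*(6 + 4)) + 8)² = (3*(-3 + 4*10) + 8)² = (3*(-3 + 40) + 8)² = (3*37 + 8)² = (111 + 8)² = 119² = 14161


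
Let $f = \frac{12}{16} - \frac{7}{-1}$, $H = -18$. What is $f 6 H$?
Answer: $-837$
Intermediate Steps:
$f = \frac{31}{4}$ ($f = 12 \cdot \frac{1}{16} - -7 = \frac{3}{4} + 7 = \frac{31}{4} \approx 7.75$)
$f 6 H = \frac{31}{4} \cdot 6 \left(-18\right) = \frac{93}{2} \left(-18\right) = -837$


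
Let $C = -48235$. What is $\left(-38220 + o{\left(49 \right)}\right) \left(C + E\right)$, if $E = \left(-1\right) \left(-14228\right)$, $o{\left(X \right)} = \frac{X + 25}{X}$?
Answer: $\frac{63685112942}{49} \approx 1.2997 \cdot 10^{9}$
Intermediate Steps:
$o{\left(X \right)} = \frac{25 + X}{X}$
$E = 14228$
$\left(-38220 + o{\left(49 \right)}\right) \left(C + E\right) = \left(-38220 + \frac{25 + 49}{49}\right) \left(-48235 + 14228\right) = \left(-38220 + \frac{1}{49} \cdot 74\right) \left(-34007\right) = \left(-38220 + \frac{74}{49}\right) \left(-34007\right) = \left(- \frac{1872706}{49}\right) \left(-34007\right) = \frac{63685112942}{49}$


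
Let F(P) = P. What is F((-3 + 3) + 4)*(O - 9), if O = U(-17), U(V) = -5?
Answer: -56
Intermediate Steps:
O = -5
F((-3 + 3) + 4)*(O - 9) = ((-3 + 3) + 4)*(-5 - 9) = (0 + 4)*(-14) = 4*(-14) = -56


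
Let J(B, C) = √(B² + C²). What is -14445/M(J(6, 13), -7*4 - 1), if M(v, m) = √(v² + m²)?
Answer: -14445*√1046/1046 ≈ -446.63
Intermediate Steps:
M(v, m) = √(m² + v²)
-14445/M(J(6, 13), -7*4 - 1) = -14445/√((-7*4 - 1)² + (√(6² + 13²))²) = -14445/√((-28 - 1)² + (√(36 + 169))²) = -14445/√((-29)² + (√205)²) = -14445/√(841 + 205) = -14445*√1046/1046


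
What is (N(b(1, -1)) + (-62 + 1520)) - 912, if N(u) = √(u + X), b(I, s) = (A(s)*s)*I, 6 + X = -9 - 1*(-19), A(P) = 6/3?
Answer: 546 + √2 ≈ 547.41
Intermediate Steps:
A(P) = 2 (A(P) = 6*(⅓) = 2)
X = 4 (X = -6 + (-9 - 1*(-19)) = -6 + (-9 + 19) = -6 + 10 = 4)
b(I, s) = 2*I*s (b(I, s) = (2*s)*I = 2*I*s)
N(u) = √(4 + u) (N(u) = √(u + 4) = √(4 + u))
(N(b(1, -1)) + (-62 + 1520)) - 912 = (√(4 + 2*1*(-1)) + (-62 + 1520)) - 912 = (√(4 - 2) + 1458) - 912 = (√2 + 1458) - 912 = (1458 + √2) - 912 = 546 + √2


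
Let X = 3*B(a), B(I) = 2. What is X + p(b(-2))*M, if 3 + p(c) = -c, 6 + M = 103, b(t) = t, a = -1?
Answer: -91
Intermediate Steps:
M = 97 (M = -6 + 103 = 97)
p(c) = -3 - c
X = 6 (X = 3*2 = 6)
X + p(b(-2))*M = 6 + (-3 - 1*(-2))*97 = 6 + (-3 + 2)*97 = 6 - 1*97 = 6 - 97 = -91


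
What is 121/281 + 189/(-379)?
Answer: -7250/106499 ≈ -0.068076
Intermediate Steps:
121/281 + 189/(-379) = 121*(1/281) + 189*(-1/379) = 121/281 - 189/379 = -7250/106499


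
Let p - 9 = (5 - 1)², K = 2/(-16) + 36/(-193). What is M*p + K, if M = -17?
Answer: -656681/1544 ≈ -425.31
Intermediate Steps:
K = -481/1544 (K = 2*(-1/16) + 36*(-1/193) = -⅛ - 36/193 = -481/1544 ≈ -0.31153)
p = 25 (p = 9 + (5 - 1)² = 9 + 4² = 9 + 16 = 25)
M*p + K = -17*25 - 481/1544 = -425 - 481/1544 = -656681/1544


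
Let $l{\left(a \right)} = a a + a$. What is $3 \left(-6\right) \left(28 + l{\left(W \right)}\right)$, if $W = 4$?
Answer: $-864$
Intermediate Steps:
$l{\left(a \right)} = a + a^{2}$ ($l{\left(a \right)} = a^{2} + a = a + a^{2}$)
$3 \left(-6\right) \left(28 + l{\left(W \right)}\right) = 3 \left(-6\right) \left(28 + 4 \left(1 + 4\right)\right) = - 18 \left(28 + 4 \cdot 5\right) = - 18 \left(28 + 20\right) = \left(-18\right) 48 = -864$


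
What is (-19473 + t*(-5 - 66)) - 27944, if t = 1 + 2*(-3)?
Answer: -47062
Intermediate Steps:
t = -5 (t = 1 - 6 = -5)
(-19473 + t*(-5 - 66)) - 27944 = (-19473 - 5*(-5 - 66)) - 27944 = (-19473 - 5*(-71)) - 27944 = (-19473 + 355) - 27944 = -19118 - 27944 = -47062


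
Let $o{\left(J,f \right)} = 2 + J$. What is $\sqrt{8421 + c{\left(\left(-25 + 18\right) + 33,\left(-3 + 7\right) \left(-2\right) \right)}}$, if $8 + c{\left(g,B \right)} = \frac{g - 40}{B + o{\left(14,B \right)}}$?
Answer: $\frac{\sqrt{33645}}{2} \approx 91.713$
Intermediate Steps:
$c{\left(g,B \right)} = -8 + \frac{-40 + g}{16 + B}$ ($c{\left(g,B \right)} = -8 + \frac{g - 40}{B + \left(2 + 14\right)} = -8 + \frac{-40 + g}{B + 16} = -8 + \frac{-40 + g}{16 + B}$)
$\sqrt{8421 + c{\left(\left(-25 + 18\right) + 33,\left(-3 + 7\right) \left(-2\right) \right)}} = \sqrt{8421 + \frac{-168 + \left(\left(-25 + 18\right) + 33\right) - 8 \left(-3 + 7\right) \left(-2\right)}{16 + \left(-3 + 7\right) \left(-2\right)}} = \sqrt{8421 + \frac{-168 + \left(-7 + 33\right) - 8 \cdot 4 \left(-2\right)}{16 + 4 \left(-2\right)}} = \sqrt{8421 + \frac{-168 + 26 - -64}{16 - 8}} = \sqrt{8421 + \frac{-168 + 26 + 64}{8}} = \sqrt{8421 + \frac{1}{8} \left(-78\right)} = \sqrt{8421 - \frac{39}{4}} = \sqrt{\frac{33645}{4}} = \frac{\sqrt{33645}}{2}$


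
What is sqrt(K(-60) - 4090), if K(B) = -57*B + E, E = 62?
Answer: 4*I*sqrt(38) ≈ 24.658*I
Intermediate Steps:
K(B) = 62 - 57*B (K(B) = -57*B + 62 = 62 - 57*B)
sqrt(K(-60) - 4090) = sqrt((62 - 57*(-60)) - 4090) = sqrt((62 + 3420) - 4090) = sqrt(3482 - 4090) = sqrt(-608) = 4*I*sqrt(38)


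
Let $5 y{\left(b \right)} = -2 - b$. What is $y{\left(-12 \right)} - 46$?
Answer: $-44$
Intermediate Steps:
$y{\left(b \right)} = - \frac{2}{5} - \frac{b}{5}$ ($y{\left(b \right)} = \frac{-2 - b}{5} = - \frac{2}{5} - \frac{b}{5}$)
$y{\left(-12 \right)} - 46 = \left(- \frac{2}{5} - - \frac{12}{5}\right) - 46 = \left(- \frac{2}{5} + \frac{12}{5}\right) - 46 = 2 - 46 = -44$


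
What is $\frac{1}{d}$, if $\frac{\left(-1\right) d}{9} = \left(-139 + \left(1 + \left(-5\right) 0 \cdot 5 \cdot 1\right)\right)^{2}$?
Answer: $- \frac{1}{171396} \approx -5.8344 \cdot 10^{-6}$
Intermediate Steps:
$d = -171396$ ($d = - 9 \left(-139 + \left(1 + \left(-5\right) 0 \cdot 5 \cdot 1\right)\right)^{2} = - 9 \left(-139 + \left(1 + 0 \cdot 5 \cdot 1\right)\right)^{2} = - 9 \left(-139 + \left(1 + 0 \cdot 1\right)\right)^{2} = - 9 \left(-139 + \left(1 + 0\right)\right)^{2} = - 9 \left(-139 + 1\right)^{2} = - 9 \left(-138\right)^{2} = \left(-9\right) 19044 = -171396$)
$\frac{1}{d} = \frac{1}{-171396} = - \frac{1}{171396}$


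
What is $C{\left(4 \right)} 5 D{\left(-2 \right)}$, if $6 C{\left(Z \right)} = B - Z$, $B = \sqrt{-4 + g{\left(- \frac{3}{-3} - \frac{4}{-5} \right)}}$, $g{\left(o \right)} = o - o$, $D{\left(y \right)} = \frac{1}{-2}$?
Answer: $\frac{5}{3} - \frac{5 i}{6} \approx 1.6667 - 0.83333 i$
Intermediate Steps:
$D{\left(y \right)} = - \frac{1}{2}$
$g{\left(o \right)} = 0$
$B = 2 i$ ($B = \sqrt{-4 + 0} = \sqrt{-4} = 2 i \approx 2.0 i$)
$C{\left(Z \right)} = - \frac{Z}{6} + \frac{i}{3}$ ($C{\left(Z \right)} = \frac{2 i - Z}{6} = \frac{- Z + 2 i}{6} = - \frac{Z}{6} + \frac{i}{3}$)
$C{\left(4 \right)} 5 D{\left(-2 \right)} = \left(\left(- \frac{1}{6}\right) 4 + \frac{i}{3}\right) 5 \left(- \frac{1}{2}\right) = \left(- \frac{2}{3} + \frac{i}{3}\right) 5 \left(- \frac{1}{2}\right) = \left(- \frac{10}{3} + \frac{5 i}{3}\right) \left(- \frac{1}{2}\right) = \frac{5}{3} - \frac{5 i}{6}$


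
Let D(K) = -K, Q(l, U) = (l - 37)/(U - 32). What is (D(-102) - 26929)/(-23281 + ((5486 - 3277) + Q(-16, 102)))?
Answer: 1877890/1475093 ≈ 1.2731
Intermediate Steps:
Q(l, U) = (-37 + l)/(-32 + U)
(D(-102) - 26929)/(-23281 + ((5486 - 3277) + Q(-16, 102))) = (-1*(-102) - 26929)/(-23281 + ((5486 - 3277) + (-37 - 16)/(-32 + 102))) = (102 - 26929)/(-23281 + (2209 - 53/70)) = -26827/(-23281 + (2209 + (1/70)*(-53))) = -26827/(-23281 + (2209 - 53/70)) = -26827/(-23281 + 154577/70) = -26827/(-1475093/70) = -26827*(-70/1475093) = 1877890/1475093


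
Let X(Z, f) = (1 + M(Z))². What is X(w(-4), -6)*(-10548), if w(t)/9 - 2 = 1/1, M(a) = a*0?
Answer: -10548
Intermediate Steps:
M(a) = 0
w(t) = 27 (w(t) = 18 + 9/1 = 18 + 9*1 = 18 + 9 = 27)
X(Z, f) = 1 (X(Z, f) = (1 + 0)² = 1² = 1)
X(w(-4), -6)*(-10548) = 1*(-10548) = -10548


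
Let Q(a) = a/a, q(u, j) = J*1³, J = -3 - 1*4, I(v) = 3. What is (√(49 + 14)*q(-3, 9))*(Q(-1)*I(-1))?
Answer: -63*√7 ≈ -166.68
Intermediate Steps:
J = -7 (J = -3 - 4 = -7)
q(u, j) = -7 (q(u, j) = -7*1³ = -7*1 = -7)
Q(a) = 1
(√(49 + 14)*q(-3, 9))*(Q(-1)*I(-1)) = (√(49 + 14)*(-7))*(1*3) = (√63*(-7))*3 = ((3*√7)*(-7))*3 = -21*√7*3 = -63*√7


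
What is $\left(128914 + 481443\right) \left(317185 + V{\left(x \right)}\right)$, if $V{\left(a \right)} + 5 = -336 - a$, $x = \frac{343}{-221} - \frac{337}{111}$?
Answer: $\frac{4744068578278898}{24531} \approx 1.9339 \cdot 10^{11}$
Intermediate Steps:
$x = - \frac{112550}{24531}$ ($x = 343 \left(- \frac{1}{221}\right) - \frac{337}{111} = - \frac{343}{221} - \frac{337}{111} = - \frac{112550}{24531} \approx -4.5881$)
$V{\left(a \right)} = -341 - a$ ($V{\left(a \right)} = -5 - \left(336 + a\right) = -341 - a$)
$\left(128914 + 481443\right) \left(317185 + V{\left(x \right)}\right) = \left(128914 + 481443\right) \left(317185 - \frac{8252521}{24531}\right) = 610357 \left(317185 + \left(-341 + \frac{112550}{24531}\right)\right) = 610357 \left(317185 - \frac{8252521}{24531}\right) = 610357 \cdot \frac{7772612714}{24531} = \frac{4744068578278898}{24531}$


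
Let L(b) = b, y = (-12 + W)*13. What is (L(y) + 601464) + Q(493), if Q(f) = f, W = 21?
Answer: 602074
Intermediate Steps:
y = 117 (y = (-12 + 21)*13 = 9*13 = 117)
(L(y) + 601464) + Q(493) = (117 + 601464) + 493 = 601581 + 493 = 602074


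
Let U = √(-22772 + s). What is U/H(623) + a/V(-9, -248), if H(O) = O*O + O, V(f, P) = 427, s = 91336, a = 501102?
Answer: 71586/61 + √17141/194376 ≈ 1173.5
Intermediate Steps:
U = 2*√17141 (U = √(-22772 + 91336) = √68564 = 2*√17141 ≈ 261.85)
H(O) = O + O² (H(O) = O² + O = O + O²)
U/H(623) + a/V(-9, -248) = (2*√17141)/((623*(1 + 623))) + 501102/427 = (2*√17141)/((623*624)) + 501102*(1/427) = (2*√17141)/388752 + 71586/61 = (2*√17141)*(1/388752) + 71586/61 = √17141/194376 + 71586/61 = 71586/61 + √17141/194376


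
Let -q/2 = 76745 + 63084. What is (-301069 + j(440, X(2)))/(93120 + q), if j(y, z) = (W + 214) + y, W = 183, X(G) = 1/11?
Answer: 150116/93269 ≈ 1.6095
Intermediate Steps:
X(G) = 1/11
q = -279658 (q = -2*(76745 + 63084) = -2*139829 = -279658)
j(y, z) = 397 + y (j(y, z) = (183 + 214) + y = 397 + y)
(-301069 + j(440, X(2)))/(93120 + q) = (-301069 + (397 + 440))/(93120 - 279658) = (-301069 + 837)/(-186538) = -300232*(-1/186538) = 150116/93269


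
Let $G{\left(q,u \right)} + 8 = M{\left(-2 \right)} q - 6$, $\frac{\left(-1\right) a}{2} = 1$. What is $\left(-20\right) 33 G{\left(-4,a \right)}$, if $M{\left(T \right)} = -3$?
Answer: $1320$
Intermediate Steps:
$a = -2$ ($a = \left(-2\right) 1 = -2$)
$G{\left(q,u \right)} = -14 - 3 q$ ($G{\left(q,u \right)} = -8 - \left(6 + 3 q\right) = -14 - 3 q$)
$\left(-20\right) 33 G{\left(-4,a \right)} = \left(-20\right) 33 \left(-14 - -12\right) = - 660 \left(-14 + 12\right) = \left(-660\right) \left(-2\right) = 1320$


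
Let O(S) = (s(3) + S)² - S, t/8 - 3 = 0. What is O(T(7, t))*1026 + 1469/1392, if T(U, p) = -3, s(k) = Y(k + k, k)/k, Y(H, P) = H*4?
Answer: 39990845/1392 ≈ 28729.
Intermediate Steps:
Y(H, P) = 4*H
t = 24 (t = 24 + 8*0 = 24 + 0 = 24)
s(k) = 8 (s(k) = (4*(k + k))/k = (4*(2*k))/k = (8*k)/k = 8)
O(S) = (8 + S)² - S
O(T(7, t))*1026 + 1469/1392 = ((8 - 3)² - 1*(-3))*1026 + 1469/1392 = (5² + 3)*1026 + 1469*(1/1392) = (25 + 3)*1026 + 1469/1392 = 28*1026 + 1469/1392 = 28728 + 1469/1392 = 39990845/1392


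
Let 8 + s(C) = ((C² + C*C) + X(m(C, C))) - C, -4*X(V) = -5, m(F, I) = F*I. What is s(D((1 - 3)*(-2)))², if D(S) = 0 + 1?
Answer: 529/16 ≈ 33.063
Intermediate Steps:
X(V) = 5/4 (X(V) = -¼*(-5) = 5/4)
D(S) = 1
s(C) = -27/4 - C + 2*C² (s(C) = -8 + (((C² + C*C) + 5/4) - C) = -8 + (((C² + C²) + 5/4) - C) = -8 + ((2*C² + 5/4) - C) = -8 + ((5/4 + 2*C²) - C) = -8 + (5/4 - C + 2*C²) = -27/4 - C + 2*C²)
s(D((1 - 3)*(-2)))² = (-27/4 - 1*1 + 2*1²)² = (-27/4 - 1 + 2*1)² = (-27/4 - 1 + 2)² = (-23/4)² = 529/16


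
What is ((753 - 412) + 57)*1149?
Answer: 457302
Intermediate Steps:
((753 - 412) + 57)*1149 = (341 + 57)*1149 = 398*1149 = 457302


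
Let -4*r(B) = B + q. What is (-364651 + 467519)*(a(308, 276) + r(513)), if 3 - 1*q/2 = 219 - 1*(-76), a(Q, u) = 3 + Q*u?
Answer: 8746737455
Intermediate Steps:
q = -584 (q = 6 - 2*(219 - 1*(-76)) = 6 - 2*(219 + 76) = 6 - 2*295 = 6 - 590 = -584)
r(B) = 146 - B/4 (r(B) = -(B - 584)/4 = -(-584 + B)/4 = 146 - B/4)
(-364651 + 467519)*(a(308, 276) + r(513)) = (-364651 + 467519)*((3 + 308*276) + (146 - 1/4*513)) = 102868*((3 + 85008) + (146 - 513/4)) = 102868*(85011 + 71/4) = 102868*(340115/4) = 8746737455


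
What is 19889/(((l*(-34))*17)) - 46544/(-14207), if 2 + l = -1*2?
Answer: 390172751/32846584 ≈ 11.879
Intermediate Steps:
l = -4 (l = -2 - 1*2 = -2 - 2 = -4)
19889/(((l*(-34))*17)) - 46544/(-14207) = 19889/((-4*(-34)*17)) - 46544/(-14207) = 19889/((136*17)) - 46544*(-1/14207) = 19889/2312 + 46544/14207 = 390172751/32846584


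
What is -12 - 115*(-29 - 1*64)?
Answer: 10683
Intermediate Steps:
-12 - 115*(-29 - 1*64) = -12 - 115*(-29 - 64) = -12 - 115*(-93) = -12 + 10695 = 10683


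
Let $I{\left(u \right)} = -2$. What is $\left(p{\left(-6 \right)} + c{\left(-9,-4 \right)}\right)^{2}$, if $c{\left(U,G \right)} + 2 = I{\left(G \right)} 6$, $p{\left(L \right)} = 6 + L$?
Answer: $196$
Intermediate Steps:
$c{\left(U,G \right)} = -14$ ($c{\left(U,G \right)} = -2 - 12 = -14$)
$\left(p{\left(-6 \right)} + c{\left(-9,-4 \right)}\right)^{2} = \left(\left(6 - 6\right) - 14\right)^{2} = \left(0 - 14\right)^{2} = \left(-14\right)^{2} = 196$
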